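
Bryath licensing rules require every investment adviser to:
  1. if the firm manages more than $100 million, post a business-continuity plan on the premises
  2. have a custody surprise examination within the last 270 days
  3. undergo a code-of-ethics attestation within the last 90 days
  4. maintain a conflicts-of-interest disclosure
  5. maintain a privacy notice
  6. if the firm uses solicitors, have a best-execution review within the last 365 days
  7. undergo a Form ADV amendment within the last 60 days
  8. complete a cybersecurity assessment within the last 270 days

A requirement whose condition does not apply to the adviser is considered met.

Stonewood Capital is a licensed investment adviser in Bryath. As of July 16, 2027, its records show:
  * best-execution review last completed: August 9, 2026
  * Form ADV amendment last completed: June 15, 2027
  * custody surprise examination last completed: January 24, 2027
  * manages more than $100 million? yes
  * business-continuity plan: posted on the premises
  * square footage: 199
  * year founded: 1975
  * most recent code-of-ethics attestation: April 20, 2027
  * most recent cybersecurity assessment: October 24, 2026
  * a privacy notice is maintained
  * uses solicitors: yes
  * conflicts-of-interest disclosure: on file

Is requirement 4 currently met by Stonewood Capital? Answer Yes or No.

Yes

4. conflicts-of-interest disclosure present → met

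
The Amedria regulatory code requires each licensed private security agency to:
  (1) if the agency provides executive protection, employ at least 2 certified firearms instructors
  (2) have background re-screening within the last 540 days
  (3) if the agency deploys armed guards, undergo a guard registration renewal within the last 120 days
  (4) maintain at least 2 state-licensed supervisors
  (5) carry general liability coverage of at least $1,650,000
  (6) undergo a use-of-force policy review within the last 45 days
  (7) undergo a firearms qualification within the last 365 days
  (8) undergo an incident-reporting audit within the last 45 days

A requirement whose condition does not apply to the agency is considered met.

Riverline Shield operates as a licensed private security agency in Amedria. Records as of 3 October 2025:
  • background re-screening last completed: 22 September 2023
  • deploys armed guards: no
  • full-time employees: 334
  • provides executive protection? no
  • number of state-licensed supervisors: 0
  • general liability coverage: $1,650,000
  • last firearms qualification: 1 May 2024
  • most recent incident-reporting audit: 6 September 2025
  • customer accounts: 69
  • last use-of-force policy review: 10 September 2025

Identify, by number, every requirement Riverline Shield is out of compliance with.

1. condition 'provides executive protection' does not hold → requirement n/a → met
2. background re-screening 742 days ago vs limit 540 → not met
3. condition 'deploys armed guards' does not hold → requirement n/a → met
4. state-licensed supervisors 0 < 2 → not met
5. general liability coverage $1,650,000 ≥ $1,650,000 → met
6. use-of-force policy review 23 days ago vs limit 45 → met
7. firearms qualification 520 days ago vs limit 365 → not met
8. incident-reporting audit 27 days ago vs limit 45 → met
Not met: 2, 4, 7

2, 4, 7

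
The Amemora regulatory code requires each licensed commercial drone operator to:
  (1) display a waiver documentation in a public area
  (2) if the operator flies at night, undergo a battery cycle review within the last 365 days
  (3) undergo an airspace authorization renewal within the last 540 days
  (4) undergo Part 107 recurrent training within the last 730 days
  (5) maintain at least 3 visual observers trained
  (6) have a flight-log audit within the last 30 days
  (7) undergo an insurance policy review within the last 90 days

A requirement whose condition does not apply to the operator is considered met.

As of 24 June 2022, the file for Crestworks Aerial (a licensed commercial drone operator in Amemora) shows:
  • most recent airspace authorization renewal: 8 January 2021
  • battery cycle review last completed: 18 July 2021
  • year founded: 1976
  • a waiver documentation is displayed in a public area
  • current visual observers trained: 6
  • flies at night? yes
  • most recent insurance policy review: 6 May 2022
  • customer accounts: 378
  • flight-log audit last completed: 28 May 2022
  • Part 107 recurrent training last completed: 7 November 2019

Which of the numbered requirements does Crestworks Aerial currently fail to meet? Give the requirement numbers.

1. waiver documentation present → met
2. condition 'flies at night' holds; battery cycle review 341 days ago vs limit 365 → met
3. airspace authorization renewal 532 days ago vs limit 540 → met
4. Part 107 recurrent training 960 days ago vs limit 730 → not met
5. visual observers trained 6 ≥ 3 → met
6. flight-log audit 27 days ago vs limit 30 → met
7. insurance policy review 49 days ago vs limit 90 → met
Not met: 4

4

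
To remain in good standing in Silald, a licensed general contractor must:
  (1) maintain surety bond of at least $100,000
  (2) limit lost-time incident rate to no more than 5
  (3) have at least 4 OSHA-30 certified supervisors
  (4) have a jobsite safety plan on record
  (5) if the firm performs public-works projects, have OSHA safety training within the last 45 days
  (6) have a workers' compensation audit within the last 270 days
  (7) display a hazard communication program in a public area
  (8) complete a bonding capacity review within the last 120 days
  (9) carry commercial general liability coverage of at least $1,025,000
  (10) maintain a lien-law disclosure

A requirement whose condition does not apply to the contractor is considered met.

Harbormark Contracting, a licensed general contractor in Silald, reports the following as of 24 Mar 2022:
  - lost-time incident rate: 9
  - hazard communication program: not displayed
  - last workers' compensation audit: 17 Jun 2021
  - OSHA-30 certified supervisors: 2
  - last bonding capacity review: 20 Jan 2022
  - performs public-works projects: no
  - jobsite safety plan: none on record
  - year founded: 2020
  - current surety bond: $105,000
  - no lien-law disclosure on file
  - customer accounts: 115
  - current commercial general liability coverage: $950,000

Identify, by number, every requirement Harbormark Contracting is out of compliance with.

1. surety bond $105,000 ≥ $100,000 → met
2. lost-time incident rate 9 > 5 → not met
3. OSHA-30 certified supervisors 2 < 4 → not met
4. jobsite safety plan absent → not met
5. condition 'performs public-works projects' does not hold → requirement n/a → met
6. workers' compensation audit 280 days ago vs limit 270 → not met
7. hazard communication program absent → not met
8. bonding capacity review 63 days ago vs limit 120 → met
9. commercial general liability coverage $950,000 < $1,025,000 → not met
10. lien-law disclosure absent → not met
Not met: 2, 3, 4, 6, 7, 9, 10

2, 3, 4, 6, 7, 9, 10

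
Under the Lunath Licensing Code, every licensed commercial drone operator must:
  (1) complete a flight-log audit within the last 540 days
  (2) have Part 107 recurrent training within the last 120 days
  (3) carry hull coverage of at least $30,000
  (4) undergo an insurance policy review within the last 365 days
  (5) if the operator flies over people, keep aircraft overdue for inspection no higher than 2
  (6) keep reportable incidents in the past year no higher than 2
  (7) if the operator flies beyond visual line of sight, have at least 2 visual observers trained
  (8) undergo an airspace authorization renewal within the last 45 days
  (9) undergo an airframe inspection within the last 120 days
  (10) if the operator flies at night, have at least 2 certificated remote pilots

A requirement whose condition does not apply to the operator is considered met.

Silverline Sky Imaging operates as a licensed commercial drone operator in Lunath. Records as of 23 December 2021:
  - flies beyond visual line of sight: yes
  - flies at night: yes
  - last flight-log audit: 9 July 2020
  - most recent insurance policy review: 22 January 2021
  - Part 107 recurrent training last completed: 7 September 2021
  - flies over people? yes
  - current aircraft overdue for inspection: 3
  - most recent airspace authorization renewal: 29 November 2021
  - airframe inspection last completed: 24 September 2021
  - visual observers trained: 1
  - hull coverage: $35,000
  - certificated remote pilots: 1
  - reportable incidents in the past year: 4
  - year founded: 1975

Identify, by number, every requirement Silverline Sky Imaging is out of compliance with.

1. flight-log audit 532 days ago vs limit 540 → met
2. Part 107 recurrent training 107 days ago vs limit 120 → met
3. hull coverage $35,000 ≥ $30,000 → met
4. insurance policy review 335 days ago vs limit 365 → met
5. condition 'flies over people' holds; aircraft overdue for inspection 3 > 2 → not met
6. reportable incidents in the past year 4 > 2 → not met
7. condition 'flies beyond visual line of sight' holds; visual observers trained 1 < 2 → not met
8. airspace authorization renewal 24 days ago vs limit 45 → met
9. airframe inspection 90 days ago vs limit 120 → met
10. condition 'flies at night' holds; certificated remote pilots 1 < 2 → not met
Not met: 5, 6, 7, 10

5, 6, 7, 10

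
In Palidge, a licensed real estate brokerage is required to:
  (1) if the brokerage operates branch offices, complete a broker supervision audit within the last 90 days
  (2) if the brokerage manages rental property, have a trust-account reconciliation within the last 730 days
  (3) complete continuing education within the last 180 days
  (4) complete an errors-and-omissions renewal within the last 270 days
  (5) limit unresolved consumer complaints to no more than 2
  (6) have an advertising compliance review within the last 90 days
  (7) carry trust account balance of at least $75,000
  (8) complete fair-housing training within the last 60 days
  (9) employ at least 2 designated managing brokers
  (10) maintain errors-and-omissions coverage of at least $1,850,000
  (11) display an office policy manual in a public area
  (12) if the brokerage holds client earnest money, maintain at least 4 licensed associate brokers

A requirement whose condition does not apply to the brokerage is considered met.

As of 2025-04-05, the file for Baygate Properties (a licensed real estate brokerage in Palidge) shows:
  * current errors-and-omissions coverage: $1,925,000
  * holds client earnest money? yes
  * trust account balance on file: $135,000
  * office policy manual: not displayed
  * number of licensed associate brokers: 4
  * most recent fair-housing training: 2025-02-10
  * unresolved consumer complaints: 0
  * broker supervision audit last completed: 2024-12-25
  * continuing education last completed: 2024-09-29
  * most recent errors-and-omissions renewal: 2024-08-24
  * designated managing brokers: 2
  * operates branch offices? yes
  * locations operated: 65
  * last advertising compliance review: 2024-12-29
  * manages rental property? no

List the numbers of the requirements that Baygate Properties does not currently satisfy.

1, 3, 6, 11

1. condition 'operates branch offices' holds; broker supervision audit 101 days ago vs limit 90 → not met
2. condition 'manages rental property' does not hold → requirement n/a → met
3. continuing education 188 days ago vs limit 180 → not met
4. errors-and-omissions renewal 224 days ago vs limit 270 → met
5. unresolved consumer complaints 0 ≤ 2 → met
6. advertising compliance review 97 days ago vs limit 90 → not met
7. trust account balance $135,000 ≥ $75,000 → met
8. fair-housing training 54 days ago vs limit 60 → met
9. designated managing brokers 2 ≥ 2 → met
10. errors-and-omissions coverage $1,925,000 ≥ $1,850,000 → met
11. office policy manual absent → not met
12. condition 'holds client earnest money' holds; licensed associate brokers 4 ≥ 4 → met
Not met: 1, 3, 6, 11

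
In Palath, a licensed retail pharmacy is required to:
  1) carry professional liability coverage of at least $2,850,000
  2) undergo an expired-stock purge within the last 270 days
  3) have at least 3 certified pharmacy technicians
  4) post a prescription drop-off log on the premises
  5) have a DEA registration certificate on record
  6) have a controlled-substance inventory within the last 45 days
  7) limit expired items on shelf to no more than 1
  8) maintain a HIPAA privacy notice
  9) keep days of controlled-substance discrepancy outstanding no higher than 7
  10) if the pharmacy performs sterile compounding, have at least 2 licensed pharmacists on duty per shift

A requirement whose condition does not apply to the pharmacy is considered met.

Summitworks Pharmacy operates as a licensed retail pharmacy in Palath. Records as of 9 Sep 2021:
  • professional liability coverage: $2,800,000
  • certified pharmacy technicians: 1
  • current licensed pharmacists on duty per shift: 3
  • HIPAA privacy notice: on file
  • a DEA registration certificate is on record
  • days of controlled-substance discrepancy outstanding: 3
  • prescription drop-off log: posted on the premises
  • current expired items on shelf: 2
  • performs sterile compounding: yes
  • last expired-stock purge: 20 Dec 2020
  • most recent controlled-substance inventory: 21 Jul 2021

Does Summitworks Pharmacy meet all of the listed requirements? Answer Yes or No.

1. professional liability coverage $2,800,000 < $2,850,000 → not met
2. expired-stock purge 263 days ago vs limit 270 → met
3. certified pharmacy technicians 1 < 3 → not met
4. prescription drop-off log present → met
5. DEA registration certificate present → met
6. controlled-substance inventory 50 days ago vs limit 45 → not met
7. expired items on shelf 2 > 1 → not met
8. HIPAA privacy notice present → met
9. days of controlled-substance discrepancy outstanding 3 ≤ 7 → met
10. condition 'performs sterile compounding' holds; licensed pharmacists on duty per shift 3 ≥ 2 → met
Not met: 1, 3, 6, 7

No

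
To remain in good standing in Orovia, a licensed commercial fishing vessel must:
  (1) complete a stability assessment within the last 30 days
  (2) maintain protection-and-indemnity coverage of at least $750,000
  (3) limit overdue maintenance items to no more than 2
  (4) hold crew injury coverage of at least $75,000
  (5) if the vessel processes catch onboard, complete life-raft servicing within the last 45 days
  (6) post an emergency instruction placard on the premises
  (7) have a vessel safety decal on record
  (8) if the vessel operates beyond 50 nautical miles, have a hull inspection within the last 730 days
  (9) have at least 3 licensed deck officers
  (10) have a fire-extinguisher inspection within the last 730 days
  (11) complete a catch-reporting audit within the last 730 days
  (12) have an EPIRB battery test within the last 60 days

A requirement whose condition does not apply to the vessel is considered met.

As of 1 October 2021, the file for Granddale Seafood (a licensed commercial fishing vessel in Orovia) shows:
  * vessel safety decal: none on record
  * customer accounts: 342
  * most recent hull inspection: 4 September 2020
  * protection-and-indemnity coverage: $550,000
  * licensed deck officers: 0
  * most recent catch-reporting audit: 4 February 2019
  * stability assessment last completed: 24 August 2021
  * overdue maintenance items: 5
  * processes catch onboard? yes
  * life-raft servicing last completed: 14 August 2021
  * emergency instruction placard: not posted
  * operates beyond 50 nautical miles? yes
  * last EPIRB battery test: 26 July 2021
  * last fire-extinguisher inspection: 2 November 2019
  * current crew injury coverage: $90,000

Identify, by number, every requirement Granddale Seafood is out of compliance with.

1, 2, 3, 5, 6, 7, 9, 11, 12

1. stability assessment 38 days ago vs limit 30 → not met
2. protection-and-indemnity coverage $550,000 < $750,000 → not met
3. overdue maintenance items 5 > 2 → not met
4. crew injury coverage $90,000 ≥ $75,000 → met
5. condition 'processes catch onboard' holds; life-raft servicing 48 days ago vs limit 45 → not met
6. emergency instruction placard absent → not met
7. vessel safety decal absent → not met
8. condition 'operates beyond 50 nautical miles' holds; hull inspection 392 days ago vs limit 730 → met
9. licensed deck officers 0 < 3 → not met
10. fire-extinguisher inspection 699 days ago vs limit 730 → met
11. catch-reporting audit 970 days ago vs limit 730 → not met
12. EPIRB battery test 67 days ago vs limit 60 → not met
Not met: 1, 2, 3, 5, 6, 7, 9, 11, 12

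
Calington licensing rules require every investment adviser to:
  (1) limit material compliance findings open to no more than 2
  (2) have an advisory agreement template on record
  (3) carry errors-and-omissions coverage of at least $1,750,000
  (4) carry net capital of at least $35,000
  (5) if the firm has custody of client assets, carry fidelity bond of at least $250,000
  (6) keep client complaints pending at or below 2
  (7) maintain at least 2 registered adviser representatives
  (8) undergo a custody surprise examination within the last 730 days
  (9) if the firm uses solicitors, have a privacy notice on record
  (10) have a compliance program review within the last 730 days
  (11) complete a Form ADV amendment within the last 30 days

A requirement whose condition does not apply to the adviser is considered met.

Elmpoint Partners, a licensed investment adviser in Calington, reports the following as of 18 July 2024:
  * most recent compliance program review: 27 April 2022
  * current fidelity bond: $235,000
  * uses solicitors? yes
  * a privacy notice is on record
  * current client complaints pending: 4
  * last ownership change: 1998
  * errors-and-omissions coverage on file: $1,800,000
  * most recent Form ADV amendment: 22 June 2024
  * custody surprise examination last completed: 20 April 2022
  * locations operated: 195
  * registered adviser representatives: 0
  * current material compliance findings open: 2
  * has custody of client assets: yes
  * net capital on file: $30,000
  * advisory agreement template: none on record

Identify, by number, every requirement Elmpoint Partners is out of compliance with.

1. material compliance findings open 2 ≤ 2 → met
2. advisory agreement template absent → not met
3. errors-and-omissions coverage $1,800,000 ≥ $1,750,000 → met
4. net capital $30,000 < $35,000 → not met
5. condition 'has custody of client assets' holds; fidelity bond $235,000 < $250,000 → not met
6. client complaints pending 4 > 2 → not met
7. registered adviser representatives 0 < 2 → not met
8. custody surprise examination 820 days ago vs limit 730 → not met
9. condition 'uses solicitors' holds; privacy notice present → met
10. compliance program review 813 days ago vs limit 730 → not met
11. Form ADV amendment 26 days ago vs limit 30 → met
Not met: 2, 4, 5, 6, 7, 8, 10

2, 4, 5, 6, 7, 8, 10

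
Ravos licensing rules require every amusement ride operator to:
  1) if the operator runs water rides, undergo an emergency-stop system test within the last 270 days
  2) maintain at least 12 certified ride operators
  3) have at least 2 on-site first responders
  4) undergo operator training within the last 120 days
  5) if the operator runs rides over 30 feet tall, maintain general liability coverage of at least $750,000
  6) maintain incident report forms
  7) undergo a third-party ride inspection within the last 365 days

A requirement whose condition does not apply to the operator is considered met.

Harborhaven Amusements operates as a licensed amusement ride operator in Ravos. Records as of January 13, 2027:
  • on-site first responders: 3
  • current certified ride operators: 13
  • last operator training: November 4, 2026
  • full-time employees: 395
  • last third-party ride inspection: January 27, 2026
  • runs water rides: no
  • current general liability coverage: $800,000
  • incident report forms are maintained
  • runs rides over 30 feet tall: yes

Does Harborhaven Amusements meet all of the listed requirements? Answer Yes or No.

1. condition 'runs water rides' does not hold → requirement n/a → met
2. certified ride operators 13 ≥ 12 → met
3. on-site first responders 3 ≥ 2 → met
4. operator training 70 days ago vs limit 120 → met
5. condition 'runs rides over 30 feet tall' holds; general liability coverage $800,000 ≥ $750,000 → met
6. incident report forms present → met
7. third-party ride inspection 351 days ago vs limit 365 → met
All met.

Yes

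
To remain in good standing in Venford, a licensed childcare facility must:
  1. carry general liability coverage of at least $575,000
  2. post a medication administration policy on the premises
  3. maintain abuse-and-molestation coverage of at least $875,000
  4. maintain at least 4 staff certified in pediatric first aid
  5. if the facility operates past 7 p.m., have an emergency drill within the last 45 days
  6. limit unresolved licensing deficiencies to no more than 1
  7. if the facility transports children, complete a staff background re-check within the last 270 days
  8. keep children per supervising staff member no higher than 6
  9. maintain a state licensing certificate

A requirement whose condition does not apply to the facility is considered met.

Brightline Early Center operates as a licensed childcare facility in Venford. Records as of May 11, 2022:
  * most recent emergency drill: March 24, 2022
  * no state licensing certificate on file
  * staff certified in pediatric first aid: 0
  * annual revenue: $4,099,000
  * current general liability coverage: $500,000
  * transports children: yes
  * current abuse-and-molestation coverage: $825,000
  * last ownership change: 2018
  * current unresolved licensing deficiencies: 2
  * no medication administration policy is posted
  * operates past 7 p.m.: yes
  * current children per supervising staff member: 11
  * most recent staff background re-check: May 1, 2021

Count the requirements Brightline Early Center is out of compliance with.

9

1. general liability coverage $500,000 < $575,000 → not met
2. medication administration policy absent → not met
3. abuse-and-molestation coverage $825,000 < $875,000 → not met
4. staff certified in pediatric first aid 0 < 4 → not met
5. condition 'operates past 7 p.m.' holds; emergency drill 48 days ago vs limit 45 → not met
6. unresolved licensing deficiencies 2 > 1 → not met
7. condition 'transports children' holds; staff background re-check 375 days ago vs limit 270 → not met
8. children per supervising staff member 11 > 6 → not met
9. state licensing certificate absent → not met
Not met: 9 of 9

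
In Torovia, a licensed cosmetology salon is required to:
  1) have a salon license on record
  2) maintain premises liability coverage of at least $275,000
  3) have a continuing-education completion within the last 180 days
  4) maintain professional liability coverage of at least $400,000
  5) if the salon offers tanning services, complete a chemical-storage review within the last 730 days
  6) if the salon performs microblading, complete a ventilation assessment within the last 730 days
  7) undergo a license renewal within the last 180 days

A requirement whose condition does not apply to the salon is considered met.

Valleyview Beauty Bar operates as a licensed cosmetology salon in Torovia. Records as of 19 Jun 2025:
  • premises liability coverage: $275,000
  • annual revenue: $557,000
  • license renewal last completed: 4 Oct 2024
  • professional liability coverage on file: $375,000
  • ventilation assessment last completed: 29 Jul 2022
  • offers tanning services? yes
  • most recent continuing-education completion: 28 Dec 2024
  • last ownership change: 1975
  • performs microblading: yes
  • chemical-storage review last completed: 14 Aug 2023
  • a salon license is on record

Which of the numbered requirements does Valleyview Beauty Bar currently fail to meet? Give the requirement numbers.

1. salon license present → met
2. premises liability coverage $275,000 ≥ $275,000 → met
3. continuing-education completion 173 days ago vs limit 180 → met
4. professional liability coverage $375,000 < $400,000 → not met
5. condition 'offers tanning services' holds; chemical-storage review 675 days ago vs limit 730 → met
6. condition 'performs microblading' holds; ventilation assessment 1056 days ago vs limit 730 → not met
7. license renewal 258 days ago vs limit 180 → not met
Not met: 4, 6, 7

4, 6, 7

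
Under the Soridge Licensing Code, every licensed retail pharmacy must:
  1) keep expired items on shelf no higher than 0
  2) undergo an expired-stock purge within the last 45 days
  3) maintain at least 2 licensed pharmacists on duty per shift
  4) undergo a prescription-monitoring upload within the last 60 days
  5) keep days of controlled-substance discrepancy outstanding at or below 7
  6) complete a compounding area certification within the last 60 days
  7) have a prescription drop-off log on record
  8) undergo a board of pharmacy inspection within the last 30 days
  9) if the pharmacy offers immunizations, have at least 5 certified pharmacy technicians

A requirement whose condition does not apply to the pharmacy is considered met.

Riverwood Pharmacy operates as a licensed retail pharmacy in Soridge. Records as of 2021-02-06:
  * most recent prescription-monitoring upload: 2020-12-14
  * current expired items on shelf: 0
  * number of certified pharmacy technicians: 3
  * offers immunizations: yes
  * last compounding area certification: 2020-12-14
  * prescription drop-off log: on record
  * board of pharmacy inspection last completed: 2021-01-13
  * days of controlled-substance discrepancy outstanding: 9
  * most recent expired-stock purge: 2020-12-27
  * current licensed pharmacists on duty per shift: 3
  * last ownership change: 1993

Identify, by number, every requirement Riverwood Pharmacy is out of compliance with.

1. expired items on shelf 0 ≤ 0 → met
2. expired-stock purge 41 days ago vs limit 45 → met
3. licensed pharmacists on duty per shift 3 ≥ 2 → met
4. prescription-monitoring upload 54 days ago vs limit 60 → met
5. days of controlled-substance discrepancy outstanding 9 > 7 → not met
6. compounding area certification 54 days ago vs limit 60 → met
7. prescription drop-off log present → met
8. board of pharmacy inspection 24 days ago vs limit 30 → met
9. condition 'offers immunizations' holds; certified pharmacy technicians 3 < 5 → not met
Not met: 5, 9

5, 9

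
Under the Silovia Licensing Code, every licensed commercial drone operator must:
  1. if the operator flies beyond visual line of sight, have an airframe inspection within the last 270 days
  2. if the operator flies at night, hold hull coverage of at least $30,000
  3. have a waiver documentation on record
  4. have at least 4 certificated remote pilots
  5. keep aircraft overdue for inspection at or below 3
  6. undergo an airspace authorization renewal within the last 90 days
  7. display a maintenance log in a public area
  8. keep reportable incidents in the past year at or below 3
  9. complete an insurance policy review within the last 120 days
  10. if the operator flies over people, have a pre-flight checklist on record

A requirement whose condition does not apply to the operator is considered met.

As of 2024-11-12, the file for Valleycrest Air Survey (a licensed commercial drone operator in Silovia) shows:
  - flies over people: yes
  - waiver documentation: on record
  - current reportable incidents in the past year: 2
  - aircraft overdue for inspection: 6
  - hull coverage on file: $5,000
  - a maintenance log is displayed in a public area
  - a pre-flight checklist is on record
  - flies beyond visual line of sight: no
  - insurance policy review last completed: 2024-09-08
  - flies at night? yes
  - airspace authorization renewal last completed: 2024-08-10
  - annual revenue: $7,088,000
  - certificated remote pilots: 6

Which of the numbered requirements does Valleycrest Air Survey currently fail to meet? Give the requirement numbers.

2, 5, 6

1. condition 'flies beyond visual line of sight' does not hold → requirement n/a → met
2. condition 'flies at night' holds; hull coverage $5,000 < $30,000 → not met
3. waiver documentation present → met
4. certificated remote pilots 6 ≥ 4 → met
5. aircraft overdue for inspection 6 > 3 → not met
6. airspace authorization renewal 94 days ago vs limit 90 → not met
7. maintenance log present → met
8. reportable incidents in the past year 2 ≤ 3 → met
9. insurance policy review 65 days ago vs limit 120 → met
10. condition 'flies over people' holds; pre-flight checklist present → met
Not met: 2, 5, 6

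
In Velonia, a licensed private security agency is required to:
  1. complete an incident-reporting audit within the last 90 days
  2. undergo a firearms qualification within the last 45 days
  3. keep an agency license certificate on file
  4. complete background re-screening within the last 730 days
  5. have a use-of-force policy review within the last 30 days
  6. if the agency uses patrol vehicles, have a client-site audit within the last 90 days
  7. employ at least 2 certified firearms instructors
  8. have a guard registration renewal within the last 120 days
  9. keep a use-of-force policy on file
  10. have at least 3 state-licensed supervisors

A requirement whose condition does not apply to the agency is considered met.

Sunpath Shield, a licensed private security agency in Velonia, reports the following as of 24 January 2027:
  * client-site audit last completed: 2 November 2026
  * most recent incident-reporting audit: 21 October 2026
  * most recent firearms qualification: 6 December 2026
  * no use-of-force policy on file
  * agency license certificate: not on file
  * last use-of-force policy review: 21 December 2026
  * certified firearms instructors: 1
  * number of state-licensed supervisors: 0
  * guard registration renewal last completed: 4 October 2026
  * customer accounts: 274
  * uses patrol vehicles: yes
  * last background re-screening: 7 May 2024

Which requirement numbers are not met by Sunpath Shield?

1, 2, 3, 4, 5, 7, 9, 10

1. incident-reporting audit 95 days ago vs limit 90 → not met
2. firearms qualification 49 days ago vs limit 45 → not met
3. agency license certificate absent → not met
4. background re-screening 992 days ago vs limit 730 → not met
5. use-of-force policy review 34 days ago vs limit 30 → not met
6. condition 'uses patrol vehicles' holds; client-site audit 83 days ago vs limit 90 → met
7. certified firearms instructors 1 < 2 → not met
8. guard registration renewal 112 days ago vs limit 120 → met
9. use-of-force policy absent → not met
10. state-licensed supervisors 0 < 3 → not met
Not met: 1, 2, 3, 4, 5, 7, 9, 10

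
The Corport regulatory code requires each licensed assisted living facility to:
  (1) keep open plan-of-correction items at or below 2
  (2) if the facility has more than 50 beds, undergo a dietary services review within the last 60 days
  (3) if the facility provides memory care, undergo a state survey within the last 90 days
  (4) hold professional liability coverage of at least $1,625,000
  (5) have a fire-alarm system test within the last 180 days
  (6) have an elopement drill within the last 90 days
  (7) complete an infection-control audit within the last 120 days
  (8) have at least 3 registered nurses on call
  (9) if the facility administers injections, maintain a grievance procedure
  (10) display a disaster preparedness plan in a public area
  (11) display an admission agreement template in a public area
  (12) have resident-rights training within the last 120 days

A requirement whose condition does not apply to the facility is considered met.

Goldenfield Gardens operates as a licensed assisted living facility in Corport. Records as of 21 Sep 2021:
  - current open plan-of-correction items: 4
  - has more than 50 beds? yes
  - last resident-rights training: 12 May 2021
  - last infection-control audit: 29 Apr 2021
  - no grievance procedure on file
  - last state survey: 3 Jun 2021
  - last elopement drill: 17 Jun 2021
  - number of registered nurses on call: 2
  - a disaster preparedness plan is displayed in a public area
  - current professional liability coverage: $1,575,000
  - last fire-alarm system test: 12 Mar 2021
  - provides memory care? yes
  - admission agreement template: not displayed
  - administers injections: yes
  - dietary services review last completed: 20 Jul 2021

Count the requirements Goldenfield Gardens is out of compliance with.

1. open plan-of-correction items 4 > 2 → not met
2. condition 'has more than 50 beds' holds; dietary services review 63 days ago vs limit 60 → not met
3. condition 'provides memory care' holds; state survey 110 days ago vs limit 90 → not met
4. professional liability coverage $1,575,000 < $1,625,000 → not met
5. fire-alarm system test 193 days ago vs limit 180 → not met
6. elopement drill 96 days ago vs limit 90 → not met
7. infection-control audit 145 days ago vs limit 120 → not met
8. registered nurses on call 2 < 3 → not met
9. condition 'administers injections' holds; grievance procedure absent → not met
10. disaster preparedness plan present → met
11. admission agreement template absent → not met
12. resident-rights training 132 days ago vs limit 120 → not met
Not met: 11 of 12

11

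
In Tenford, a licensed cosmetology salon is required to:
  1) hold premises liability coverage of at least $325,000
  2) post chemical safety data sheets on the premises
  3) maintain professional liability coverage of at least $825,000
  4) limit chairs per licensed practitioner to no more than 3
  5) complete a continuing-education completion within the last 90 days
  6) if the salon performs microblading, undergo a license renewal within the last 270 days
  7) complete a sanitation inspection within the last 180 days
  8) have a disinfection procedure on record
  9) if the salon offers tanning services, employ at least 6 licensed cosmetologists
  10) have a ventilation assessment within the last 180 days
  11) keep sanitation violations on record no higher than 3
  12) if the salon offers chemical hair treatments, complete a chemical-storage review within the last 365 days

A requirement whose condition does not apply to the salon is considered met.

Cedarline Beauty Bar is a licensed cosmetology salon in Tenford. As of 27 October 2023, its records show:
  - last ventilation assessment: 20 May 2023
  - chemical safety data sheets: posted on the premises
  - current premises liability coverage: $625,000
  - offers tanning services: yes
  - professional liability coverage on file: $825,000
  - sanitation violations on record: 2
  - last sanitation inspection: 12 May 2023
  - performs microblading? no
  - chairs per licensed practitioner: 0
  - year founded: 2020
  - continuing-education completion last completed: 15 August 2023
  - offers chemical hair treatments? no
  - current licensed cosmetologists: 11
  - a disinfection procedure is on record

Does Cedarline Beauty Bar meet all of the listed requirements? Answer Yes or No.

Yes

1. premises liability coverage $625,000 ≥ $325,000 → met
2. chemical safety data sheets present → met
3. professional liability coverage $825,000 ≥ $825,000 → met
4. chairs per licensed practitioner 0 ≤ 3 → met
5. continuing-education completion 73 days ago vs limit 90 → met
6. condition 'performs microblading' does not hold → requirement n/a → met
7. sanitation inspection 168 days ago vs limit 180 → met
8. disinfection procedure present → met
9. condition 'offers tanning services' holds; licensed cosmetologists 11 ≥ 6 → met
10. ventilation assessment 160 days ago vs limit 180 → met
11. sanitation violations on record 2 ≤ 3 → met
12. condition 'offers chemical hair treatments' does not hold → requirement n/a → met
All met.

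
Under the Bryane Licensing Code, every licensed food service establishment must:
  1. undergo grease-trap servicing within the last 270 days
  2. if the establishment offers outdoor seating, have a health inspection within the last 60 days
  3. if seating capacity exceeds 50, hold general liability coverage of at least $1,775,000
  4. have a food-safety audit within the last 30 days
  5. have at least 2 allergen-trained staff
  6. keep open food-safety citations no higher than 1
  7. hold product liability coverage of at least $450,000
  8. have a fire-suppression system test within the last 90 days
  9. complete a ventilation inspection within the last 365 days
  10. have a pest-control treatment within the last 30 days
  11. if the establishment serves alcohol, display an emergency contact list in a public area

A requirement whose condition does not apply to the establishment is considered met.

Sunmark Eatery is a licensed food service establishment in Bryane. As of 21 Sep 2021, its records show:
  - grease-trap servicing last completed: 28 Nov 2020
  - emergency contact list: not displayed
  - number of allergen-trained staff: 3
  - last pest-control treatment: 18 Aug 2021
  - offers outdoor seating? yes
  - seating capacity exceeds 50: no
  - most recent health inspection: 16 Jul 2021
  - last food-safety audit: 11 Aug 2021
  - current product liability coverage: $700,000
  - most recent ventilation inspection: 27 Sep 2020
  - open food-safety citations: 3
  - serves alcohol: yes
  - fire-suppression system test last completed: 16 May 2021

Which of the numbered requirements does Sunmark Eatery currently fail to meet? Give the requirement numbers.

1, 2, 4, 6, 8, 10, 11

1. grease-trap servicing 297 days ago vs limit 270 → not met
2. condition 'offers outdoor seating' holds; health inspection 67 days ago vs limit 60 → not met
3. condition 'seating capacity exceeds 50' does not hold → requirement n/a → met
4. food-safety audit 41 days ago vs limit 30 → not met
5. allergen-trained staff 3 ≥ 2 → met
6. open food-safety citations 3 > 1 → not met
7. product liability coverage $700,000 ≥ $450,000 → met
8. fire-suppression system test 128 days ago vs limit 90 → not met
9. ventilation inspection 359 days ago vs limit 365 → met
10. pest-control treatment 34 days ago vs limit 30 → not met
11. condition 'serves alcohol' holds; emergency contact list absent → not met
Not met: 1, 2, 4, 6, 8, 10, 11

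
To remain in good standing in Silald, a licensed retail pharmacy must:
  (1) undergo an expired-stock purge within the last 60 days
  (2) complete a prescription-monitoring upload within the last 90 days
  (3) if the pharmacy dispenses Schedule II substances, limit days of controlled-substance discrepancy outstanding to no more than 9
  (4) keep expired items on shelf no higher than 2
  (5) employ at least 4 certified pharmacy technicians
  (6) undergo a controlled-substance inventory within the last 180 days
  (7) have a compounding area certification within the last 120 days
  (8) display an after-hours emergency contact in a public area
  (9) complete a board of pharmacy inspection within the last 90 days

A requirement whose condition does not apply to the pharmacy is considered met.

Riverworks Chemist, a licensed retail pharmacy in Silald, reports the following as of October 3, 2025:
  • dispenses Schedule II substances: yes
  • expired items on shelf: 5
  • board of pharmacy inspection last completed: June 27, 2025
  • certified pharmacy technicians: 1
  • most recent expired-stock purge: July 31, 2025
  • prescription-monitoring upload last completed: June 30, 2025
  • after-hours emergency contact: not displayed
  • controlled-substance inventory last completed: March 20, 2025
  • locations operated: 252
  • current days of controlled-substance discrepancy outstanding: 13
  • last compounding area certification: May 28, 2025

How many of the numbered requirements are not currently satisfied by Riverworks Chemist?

1. expired-stock purge 64 days ago vs limit 60 → not met
2. prescription-monitoring upload 95 days ago vs limit 90 → not met
3. condition 'dispenses Schedule II substances' holds; days of controlled-substance discrepancy outstanding 13 > 9 → not met
4. expired items on shelf 5 > 2 → not met
5. certified pharmacy technicians 1 < 4 → not met
6. controlled-substance inventory 197 days ago vs limit 180 → not met
7. compounding area certification 128 days ago vs limit 120 → not met
8. after-hours emergency contact absent → not met
9. board of pharmacy inspection 98 days ago vs limit 90 → not met
Not met: 9 of 9

9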